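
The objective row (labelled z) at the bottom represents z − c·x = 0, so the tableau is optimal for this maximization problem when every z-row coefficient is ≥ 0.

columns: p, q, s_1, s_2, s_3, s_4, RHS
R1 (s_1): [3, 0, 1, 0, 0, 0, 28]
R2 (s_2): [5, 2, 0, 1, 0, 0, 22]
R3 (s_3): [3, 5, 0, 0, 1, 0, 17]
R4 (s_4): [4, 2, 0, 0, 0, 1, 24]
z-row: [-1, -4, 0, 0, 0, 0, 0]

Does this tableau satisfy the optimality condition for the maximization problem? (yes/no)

no

The z-row has a negative entry -4 in column q, so it is not optimal.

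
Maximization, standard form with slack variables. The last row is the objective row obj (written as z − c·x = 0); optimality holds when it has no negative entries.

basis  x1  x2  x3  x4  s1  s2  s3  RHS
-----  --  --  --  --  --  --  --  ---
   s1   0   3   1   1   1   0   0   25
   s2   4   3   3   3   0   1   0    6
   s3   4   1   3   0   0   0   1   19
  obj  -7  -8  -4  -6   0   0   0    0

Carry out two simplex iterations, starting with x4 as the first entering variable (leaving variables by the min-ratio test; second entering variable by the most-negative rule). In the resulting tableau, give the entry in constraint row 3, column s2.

-1/3

Ratio test on column x4 — row 1: 25/1 = 25; row 2: 6/3 = 2; row 3: entry 0 ≤ 0. Minimum is 2 at row 2 (s2 leaves); pivot element 3.
Divide row 2 by 3; eliminate column x4 from the other rows.
Second iteration: most negative obj-row entry is -2 in column x2, so x2 enters.
Ratio test on column x2 — row 1: 23/2 = 23/2; row 2: 2/1 = 2; row 3: 19/1 = 19. Minimum is 2 at row 2 (x4 leaves); pivot element 1.
Divide row 2 by 1; eliminate column x2 from the other rows.
After both pivots, the entry at constraint row 3, column s2 is -1/3.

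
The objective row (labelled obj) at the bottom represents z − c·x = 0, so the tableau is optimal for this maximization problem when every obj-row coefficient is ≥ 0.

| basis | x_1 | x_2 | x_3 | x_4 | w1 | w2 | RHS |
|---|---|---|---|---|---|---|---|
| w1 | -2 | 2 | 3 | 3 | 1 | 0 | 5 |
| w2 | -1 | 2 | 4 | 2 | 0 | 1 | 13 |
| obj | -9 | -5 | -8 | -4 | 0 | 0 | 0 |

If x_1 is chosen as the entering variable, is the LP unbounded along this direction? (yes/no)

Every constraint-row entry in column x_1 is ≤ 0, so increasing x_1 is unbounded.

yes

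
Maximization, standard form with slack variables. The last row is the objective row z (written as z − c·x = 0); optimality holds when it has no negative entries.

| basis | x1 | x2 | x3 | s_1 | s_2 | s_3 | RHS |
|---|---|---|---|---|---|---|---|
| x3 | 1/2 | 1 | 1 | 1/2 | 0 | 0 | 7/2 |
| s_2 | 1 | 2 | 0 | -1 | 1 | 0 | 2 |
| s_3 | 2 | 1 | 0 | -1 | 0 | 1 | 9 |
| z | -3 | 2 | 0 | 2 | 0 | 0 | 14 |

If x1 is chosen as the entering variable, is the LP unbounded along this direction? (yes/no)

no

Column x1 has positive entries in row(s) 1, 2, 3, so the ratio test bounds it — not unbounded.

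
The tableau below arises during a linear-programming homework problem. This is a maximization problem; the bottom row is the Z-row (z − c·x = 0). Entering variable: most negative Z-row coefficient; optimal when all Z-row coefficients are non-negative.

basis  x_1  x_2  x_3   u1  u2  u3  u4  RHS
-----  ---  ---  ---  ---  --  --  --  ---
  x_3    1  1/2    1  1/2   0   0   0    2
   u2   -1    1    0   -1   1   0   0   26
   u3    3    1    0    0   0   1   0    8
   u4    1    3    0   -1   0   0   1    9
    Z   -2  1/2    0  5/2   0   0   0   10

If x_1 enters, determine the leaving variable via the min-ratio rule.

x_3

Column x_1 entries and ratios — x_3: 2/1 = 2; u2: -1 ≤ 0, skip; u3: 8/3 = 8/3; u4: 9/1 = 9.
Smallest ratio is 2 in the row of x_3, so x_3 leaves.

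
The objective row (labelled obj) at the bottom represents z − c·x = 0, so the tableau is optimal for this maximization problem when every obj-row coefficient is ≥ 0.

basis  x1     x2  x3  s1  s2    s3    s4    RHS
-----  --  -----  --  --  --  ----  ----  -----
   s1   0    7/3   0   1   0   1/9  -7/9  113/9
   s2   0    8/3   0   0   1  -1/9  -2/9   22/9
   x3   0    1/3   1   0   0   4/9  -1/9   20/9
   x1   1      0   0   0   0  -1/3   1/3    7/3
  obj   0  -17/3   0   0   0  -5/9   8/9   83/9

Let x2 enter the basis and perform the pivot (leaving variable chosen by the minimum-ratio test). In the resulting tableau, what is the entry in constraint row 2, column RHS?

Ratio test on column x2 — row 1: (113/9)/(7/3) = 113/21; row 2: (22/9)/(8/3) = 11/12; row 3: (20/9)/(1/3) = 20/3; row 4: entry 0 ≤ 0. Minimum is 11/12 at row 2 (s2 leaves); pivot element 8/3.
Divide row 2 by 8/3; eliminate column x2 from the other rows.
In the new row 2, the RHS entry is the old entry divided by the pivot: (22/9)/(8/3) = 11/12.

11/12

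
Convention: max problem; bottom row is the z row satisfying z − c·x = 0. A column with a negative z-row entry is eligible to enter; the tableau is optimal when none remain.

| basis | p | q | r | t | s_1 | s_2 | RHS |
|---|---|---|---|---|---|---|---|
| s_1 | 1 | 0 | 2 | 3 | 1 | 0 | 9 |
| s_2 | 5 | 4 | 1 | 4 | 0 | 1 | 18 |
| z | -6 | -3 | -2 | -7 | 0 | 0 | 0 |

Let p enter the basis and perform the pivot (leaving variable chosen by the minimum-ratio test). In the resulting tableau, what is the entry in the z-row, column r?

-4/5

Ratio test on column p — row 1: 9/1 = 9; row 2: 18/5 = 18/5. Minimum is 18/5 at row 2 (s_2 leaves); pivot element 5.
Divide row 2 by 5; eliminate column p from the other rows.
z-row update in column r: -2 − (-6)·(1/5) = -4/5.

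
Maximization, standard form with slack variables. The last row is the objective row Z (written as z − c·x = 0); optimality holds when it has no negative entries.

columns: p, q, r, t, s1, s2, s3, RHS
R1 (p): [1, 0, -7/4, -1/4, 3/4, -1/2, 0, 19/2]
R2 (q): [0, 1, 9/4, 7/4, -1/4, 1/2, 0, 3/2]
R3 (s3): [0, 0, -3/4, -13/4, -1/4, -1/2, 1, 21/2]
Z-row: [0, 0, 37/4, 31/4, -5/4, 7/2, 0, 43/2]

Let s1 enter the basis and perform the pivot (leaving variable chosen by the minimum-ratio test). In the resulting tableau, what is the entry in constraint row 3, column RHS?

41/3

Ratio test on column s1 — row 1: (19/2)/(3/4) = 38/3; row 2: entry -1/4 ≤ 0; row 3: entry -1/4 ≤ 0. Minimum is 38/3 at row 1 (p leaves); pivot element 3/4.
Divide row 1 by 3/4; eliminate column s1 from the other rows.
Row 3 update in column RHS: 21/2 − (-1/4)·(38/3) = 41/3.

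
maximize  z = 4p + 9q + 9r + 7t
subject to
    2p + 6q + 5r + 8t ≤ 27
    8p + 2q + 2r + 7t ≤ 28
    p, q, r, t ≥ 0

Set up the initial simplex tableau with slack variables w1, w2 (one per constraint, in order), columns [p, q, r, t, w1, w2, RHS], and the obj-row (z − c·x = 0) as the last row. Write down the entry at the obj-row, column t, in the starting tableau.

The obj-row carries the negated objective coefficients: the t entry is -7.

-7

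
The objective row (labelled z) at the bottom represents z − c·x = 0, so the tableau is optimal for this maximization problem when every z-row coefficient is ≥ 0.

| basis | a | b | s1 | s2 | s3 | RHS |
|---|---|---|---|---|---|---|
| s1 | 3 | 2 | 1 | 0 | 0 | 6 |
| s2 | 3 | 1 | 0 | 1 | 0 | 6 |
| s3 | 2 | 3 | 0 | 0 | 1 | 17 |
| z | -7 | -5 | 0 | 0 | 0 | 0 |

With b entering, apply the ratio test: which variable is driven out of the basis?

Column b entries and ratios — s1: 6/2 = 3; s2: 6/1 = 6; s3: 17/3 = 17/3.
Smallest ratio is 3 in the row of s1, so s1 leaves.

s1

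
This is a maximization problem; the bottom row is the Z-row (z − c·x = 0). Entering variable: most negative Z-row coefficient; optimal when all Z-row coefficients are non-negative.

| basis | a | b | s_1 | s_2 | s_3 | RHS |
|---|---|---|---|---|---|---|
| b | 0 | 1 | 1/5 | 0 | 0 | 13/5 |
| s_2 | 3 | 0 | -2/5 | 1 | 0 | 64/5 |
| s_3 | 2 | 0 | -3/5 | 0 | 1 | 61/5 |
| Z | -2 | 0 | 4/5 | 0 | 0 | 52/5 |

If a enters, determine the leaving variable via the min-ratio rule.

s_2

Column a entries and ratios — b: 0 ≤ 0, skip; s_2: (64/5)/3 = 64/15; s_3: (61/5)/2 = 61/10.
Smallest ratio is 64/15 in the row of s_2, so s_2 leaves.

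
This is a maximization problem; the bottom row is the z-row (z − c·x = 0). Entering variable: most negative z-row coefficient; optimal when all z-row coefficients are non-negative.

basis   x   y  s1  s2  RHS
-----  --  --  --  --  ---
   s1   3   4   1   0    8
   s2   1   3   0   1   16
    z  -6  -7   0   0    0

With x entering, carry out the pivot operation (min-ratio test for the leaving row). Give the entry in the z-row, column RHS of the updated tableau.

Ratio test on column x — row 1: 8/3 = 8/3; row 2: 16/1 = 16. Minimum is 8/3 at row 1 (s1 leaves); pivot element 3.
Divide row 1 by 3; eliminate column x from the other rows.
z-row update in column RHS: 0 − (-6)·(8/3) = 16.

16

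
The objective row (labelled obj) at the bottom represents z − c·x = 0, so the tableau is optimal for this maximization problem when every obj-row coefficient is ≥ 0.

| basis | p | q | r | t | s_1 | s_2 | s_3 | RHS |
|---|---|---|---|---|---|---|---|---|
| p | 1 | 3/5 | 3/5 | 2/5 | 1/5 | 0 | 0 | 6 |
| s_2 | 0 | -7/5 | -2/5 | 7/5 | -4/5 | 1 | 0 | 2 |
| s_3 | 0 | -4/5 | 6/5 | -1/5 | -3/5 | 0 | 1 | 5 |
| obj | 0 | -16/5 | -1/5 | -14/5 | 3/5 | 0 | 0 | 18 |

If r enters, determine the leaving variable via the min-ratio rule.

s_3

Column r entries and ratios — p: 6/(3/5) = 10; s_2: -2/5 ≤ 0, skip; s_3: 5/(6/5) = 25/6.
Smallest ratio is 25/6 in the row of s_3, so s_3 leaves.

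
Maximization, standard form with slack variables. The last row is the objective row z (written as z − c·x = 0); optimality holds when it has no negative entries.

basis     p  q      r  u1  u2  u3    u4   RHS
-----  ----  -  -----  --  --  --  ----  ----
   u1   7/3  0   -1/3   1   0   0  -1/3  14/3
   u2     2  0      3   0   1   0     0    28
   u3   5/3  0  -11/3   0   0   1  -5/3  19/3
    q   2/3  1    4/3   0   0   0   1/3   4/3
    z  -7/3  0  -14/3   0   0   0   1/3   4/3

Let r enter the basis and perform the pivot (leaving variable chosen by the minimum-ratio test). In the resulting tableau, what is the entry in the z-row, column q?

Ratio test on column r — row 1: entry -1/3 ≤ 0; row 2: 28/3 = 28/3; row 3: entry -11/3 ≤ 0; row 4: (4/3)/(4/3) = 1. Minimum is 1 at row 4 (q leaves); pivot element 4/3.
Divide row 4 by 4/3; eliminate column r from the other rows.
z-row update in column q: 0 − (-14/3)·(3/4) = 7/2.

7/2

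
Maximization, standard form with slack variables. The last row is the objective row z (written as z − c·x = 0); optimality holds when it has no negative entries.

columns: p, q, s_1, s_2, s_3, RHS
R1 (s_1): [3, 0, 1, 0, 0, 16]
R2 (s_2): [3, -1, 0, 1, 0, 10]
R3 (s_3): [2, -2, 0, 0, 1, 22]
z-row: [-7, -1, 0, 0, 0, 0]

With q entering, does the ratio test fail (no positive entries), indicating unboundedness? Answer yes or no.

Every constraint-row entry in column q is ≤ 0, so increasing q is unbounded.

yes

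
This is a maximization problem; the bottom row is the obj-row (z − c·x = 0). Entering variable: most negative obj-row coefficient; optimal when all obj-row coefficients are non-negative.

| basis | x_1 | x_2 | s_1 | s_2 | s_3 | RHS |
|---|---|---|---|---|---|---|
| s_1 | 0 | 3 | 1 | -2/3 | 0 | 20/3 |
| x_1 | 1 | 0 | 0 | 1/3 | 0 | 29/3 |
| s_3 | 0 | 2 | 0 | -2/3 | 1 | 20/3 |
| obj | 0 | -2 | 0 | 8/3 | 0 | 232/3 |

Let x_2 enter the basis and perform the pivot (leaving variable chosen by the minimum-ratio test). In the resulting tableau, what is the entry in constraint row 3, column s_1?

-2/3

Ratio test on column x_2 — row 1: (20/3)/3 = 20/9; row 2: entry 0 ≤ 0; row 3: (20/3)/2 = 10/3. Minimum is 20/9 at row 1 (s_1 leaves); pivot element 3.
Divide row 1 by 3; eliminate column x_2 from the other rows.
Row 3 update in column s_1: 0 − 2·(1/3) = -2/3.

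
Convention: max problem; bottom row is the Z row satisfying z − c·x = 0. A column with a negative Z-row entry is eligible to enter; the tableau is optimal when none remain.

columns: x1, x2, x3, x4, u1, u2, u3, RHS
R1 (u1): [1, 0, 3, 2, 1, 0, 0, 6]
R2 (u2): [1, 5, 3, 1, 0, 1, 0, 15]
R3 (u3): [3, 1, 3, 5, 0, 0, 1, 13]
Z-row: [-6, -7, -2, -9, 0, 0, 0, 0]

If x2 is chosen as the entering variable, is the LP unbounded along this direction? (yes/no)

Column x2 has positive entries in row(s) 2, 3, so the ratio test bounds it — not unbounded.

no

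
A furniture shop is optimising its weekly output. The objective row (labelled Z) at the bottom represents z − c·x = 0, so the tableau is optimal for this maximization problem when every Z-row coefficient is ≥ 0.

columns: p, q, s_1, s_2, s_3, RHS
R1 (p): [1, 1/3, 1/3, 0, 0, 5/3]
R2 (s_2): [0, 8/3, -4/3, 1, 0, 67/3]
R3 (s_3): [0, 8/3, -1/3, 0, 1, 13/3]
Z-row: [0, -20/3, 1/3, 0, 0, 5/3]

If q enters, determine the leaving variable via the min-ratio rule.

s_3

Column q entries and ratios — p: (5/3)/(1/3) = 5; s_2: (67/3)/(8/3) = 67/8; s_3: (13/3)/(8/3) = 13/8.
Smallest ratio is 13/8 in the row of s_3, so s_3 leaves.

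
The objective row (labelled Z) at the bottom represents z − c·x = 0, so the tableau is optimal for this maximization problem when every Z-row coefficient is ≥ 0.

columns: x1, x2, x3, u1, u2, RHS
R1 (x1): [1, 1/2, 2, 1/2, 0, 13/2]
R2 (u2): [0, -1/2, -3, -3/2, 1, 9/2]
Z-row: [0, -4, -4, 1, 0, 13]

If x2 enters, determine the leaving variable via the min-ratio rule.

Column x2 entries and ratios — x1: (13/2)/(1/2) = 13; u2: -1/2 ≤ 0, skip.
Smallest ratio is 13 in the row of x1, so x1 leaves.

x1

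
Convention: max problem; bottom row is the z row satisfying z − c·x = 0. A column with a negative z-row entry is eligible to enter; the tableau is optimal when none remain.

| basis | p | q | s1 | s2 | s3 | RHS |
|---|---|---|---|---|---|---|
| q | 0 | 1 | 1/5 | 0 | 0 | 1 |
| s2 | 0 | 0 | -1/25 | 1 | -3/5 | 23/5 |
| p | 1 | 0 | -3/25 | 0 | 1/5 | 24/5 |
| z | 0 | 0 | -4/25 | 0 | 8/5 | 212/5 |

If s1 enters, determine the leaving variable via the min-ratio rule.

q

Column s1 entries and ratios — q: 1/(1/5) = 5; s2: -1/25 ≤ 0, skip; p: -3/25 ≤ 0, skip.
Smallest ratio is 5 in the row of q, so q leaves.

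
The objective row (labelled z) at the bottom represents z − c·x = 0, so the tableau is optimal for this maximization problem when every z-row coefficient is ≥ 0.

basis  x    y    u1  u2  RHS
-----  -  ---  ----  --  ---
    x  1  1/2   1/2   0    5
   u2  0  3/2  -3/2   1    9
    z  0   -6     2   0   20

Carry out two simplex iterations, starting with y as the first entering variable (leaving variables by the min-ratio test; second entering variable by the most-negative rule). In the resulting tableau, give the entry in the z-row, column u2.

8/3

Ratio test on column y — row 1: 5/(1/2) = 10; row 2: 9/(3/2) = 6. Minimum is 6 at row 2 (u2 leaves); pivot element 3/2.
Divide row 2 by 3/2; eliminate column y from the other rows.
Second iteration: most negative z-row entry is -4 in column u1, so u1 enters.
Ratio test on column u1 — row 1: 2/1 = 2; row 2: entry -1 ≤ 0. Minimum is 2 at row 1 (x leaves); pivot element 1.
Divide row 1 by 1; eliminate column u1 from the other rows.
After both pivots, the entry at the z-row, column u2 is 8/3.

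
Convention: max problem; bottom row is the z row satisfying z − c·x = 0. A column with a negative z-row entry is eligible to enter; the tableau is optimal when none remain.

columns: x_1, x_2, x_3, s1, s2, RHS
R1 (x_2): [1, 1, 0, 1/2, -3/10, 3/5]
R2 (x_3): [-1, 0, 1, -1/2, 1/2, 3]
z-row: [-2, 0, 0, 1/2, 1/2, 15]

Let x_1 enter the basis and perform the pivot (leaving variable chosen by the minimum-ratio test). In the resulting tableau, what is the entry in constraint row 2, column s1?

0

Ratio test on column x_1 — row 1: (3/5)/1 = 3/5; row 2: entry -1 ≤ 0. Minimum is 3/5 at row 1 (x_2 leaves); pivot element 1.
Divide row 1 by 1; eliminate column x_1 from the other rows.
Row 2 update in column s1: -1/2 − (-1)·(1/2) = 0.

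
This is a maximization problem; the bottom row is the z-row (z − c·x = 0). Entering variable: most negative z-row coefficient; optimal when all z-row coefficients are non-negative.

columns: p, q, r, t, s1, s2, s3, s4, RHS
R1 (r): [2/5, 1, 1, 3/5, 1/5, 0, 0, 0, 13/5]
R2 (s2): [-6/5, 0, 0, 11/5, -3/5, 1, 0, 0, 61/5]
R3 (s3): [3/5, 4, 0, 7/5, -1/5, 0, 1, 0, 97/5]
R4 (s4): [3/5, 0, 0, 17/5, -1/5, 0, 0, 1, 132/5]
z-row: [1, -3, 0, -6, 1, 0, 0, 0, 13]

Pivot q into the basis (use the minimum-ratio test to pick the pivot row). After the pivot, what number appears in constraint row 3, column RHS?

Ratio test on column q — row 1: (13/5)/1 = 13/5; row 2: entry 0 ≤ 0; row 3: (97/5)/4 = 97/20; row 4: entry 0 ≤ 0. Minimum is 13/5 at row 1 (r leaves); pivot element 1.
Divide row 1 by 1; eliminate column q from the other rows.
Row 3 update in column RHS: 97/5 − 4·(13/5) = 9.

9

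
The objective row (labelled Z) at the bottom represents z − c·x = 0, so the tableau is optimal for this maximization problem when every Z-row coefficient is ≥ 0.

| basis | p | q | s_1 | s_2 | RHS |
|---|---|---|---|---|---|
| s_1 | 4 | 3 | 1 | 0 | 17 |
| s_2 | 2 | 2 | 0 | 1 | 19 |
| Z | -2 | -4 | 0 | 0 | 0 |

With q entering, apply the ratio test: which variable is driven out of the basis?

Column q entries and ratios — s_1: 17/3 = 17/3; s_2: 19/2 = 19/2.
Smallest ratio is 17/3 in the row of s_1, so s_1 leaves.

s_1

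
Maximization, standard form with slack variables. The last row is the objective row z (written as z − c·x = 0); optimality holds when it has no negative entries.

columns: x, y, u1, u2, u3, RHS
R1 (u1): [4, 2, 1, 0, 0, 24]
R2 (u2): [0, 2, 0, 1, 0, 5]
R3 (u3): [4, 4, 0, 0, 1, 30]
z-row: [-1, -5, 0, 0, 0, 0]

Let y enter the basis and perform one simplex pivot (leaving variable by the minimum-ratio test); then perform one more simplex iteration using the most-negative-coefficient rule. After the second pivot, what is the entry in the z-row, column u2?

9/4

Ratio test on column y — row 1: 24/2 = 12; row 2: 5/2 = 5/2; row 3: 30/4 = 15/2. Minimum is 5/2 at row 2 (u2 leaves); pivot element 2.
Divide row 2 by 2; eliminate column y from the other rows.
Second iteration: most negative z-row entry is -1 in column x, so x enters.
Ratio test on column x — row 1: 19/4 = 19/4; row 2: entry 0 ≤ 0; row 3: 20/4 = 5. Minimum is 19/4 at row 1 (u1 leaves); pivot element 4.
Divide row 1 by 4; eliminate column x from the other rows.
After both pivots, the entry at the z-row, column u2 is 9/4.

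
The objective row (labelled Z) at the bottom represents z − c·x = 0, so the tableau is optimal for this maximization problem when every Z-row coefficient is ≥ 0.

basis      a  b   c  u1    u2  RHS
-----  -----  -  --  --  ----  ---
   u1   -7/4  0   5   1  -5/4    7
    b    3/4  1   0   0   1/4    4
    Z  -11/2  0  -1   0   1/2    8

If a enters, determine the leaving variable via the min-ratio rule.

Column a entries and ratios — u1: -7/4 ≤ 0, skip; b: 4/(3/4) = 16/3.
Smallest ratio is 16/3 in the row of b, so b leaves.

b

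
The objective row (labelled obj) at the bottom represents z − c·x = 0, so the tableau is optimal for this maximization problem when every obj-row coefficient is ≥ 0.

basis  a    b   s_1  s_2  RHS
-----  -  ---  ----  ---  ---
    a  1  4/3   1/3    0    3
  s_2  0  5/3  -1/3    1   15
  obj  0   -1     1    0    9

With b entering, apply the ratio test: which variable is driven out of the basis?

a

Column b entries and ratios — a: 3/(4/3) = 9/4; s_2: 15/(5/3) = 9.
Smallest ratio is 9/4 in the row of a, so a leaves.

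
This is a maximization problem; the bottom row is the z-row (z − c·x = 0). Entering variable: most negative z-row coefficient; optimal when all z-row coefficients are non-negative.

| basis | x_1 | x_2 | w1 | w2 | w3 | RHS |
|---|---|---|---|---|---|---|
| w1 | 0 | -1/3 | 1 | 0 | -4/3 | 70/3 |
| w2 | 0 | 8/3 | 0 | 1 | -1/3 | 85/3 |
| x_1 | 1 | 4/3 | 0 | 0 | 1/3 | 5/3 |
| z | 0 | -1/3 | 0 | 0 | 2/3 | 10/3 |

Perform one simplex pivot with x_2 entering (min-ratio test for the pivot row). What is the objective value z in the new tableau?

Ratio test on column x_2 — row 1: entry -1/3 ≤ 0; row 2: (85/3)/(8/3) = 85/8; row 3: (5/3)/(4/3) = 5/4. Minimum is 5/4 at row 3 (x_1 leaves); pivot element 4/3.
Pivot on row 3; the z-row RHS becomes 10/3 − (-1/3)·(5/4) = 15/4.

15/4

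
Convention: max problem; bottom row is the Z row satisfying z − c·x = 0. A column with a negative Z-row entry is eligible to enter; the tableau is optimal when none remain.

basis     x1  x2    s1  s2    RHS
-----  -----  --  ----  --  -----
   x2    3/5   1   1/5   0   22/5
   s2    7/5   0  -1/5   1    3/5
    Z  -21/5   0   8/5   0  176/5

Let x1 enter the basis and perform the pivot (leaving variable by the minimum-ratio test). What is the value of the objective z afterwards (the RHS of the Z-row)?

37

Ratio test on column x1 — row 1: (22/5)/(3/5) = 22/3; row 2: (3/5)/(7/5) = 3/7. Minimum is 3/7 at row 2 (s2 leaves); pivot element 7/5.
Pivot on row 2; the Z-row RHS becomes 176/5 − (-21/5)·(3/7) = 37.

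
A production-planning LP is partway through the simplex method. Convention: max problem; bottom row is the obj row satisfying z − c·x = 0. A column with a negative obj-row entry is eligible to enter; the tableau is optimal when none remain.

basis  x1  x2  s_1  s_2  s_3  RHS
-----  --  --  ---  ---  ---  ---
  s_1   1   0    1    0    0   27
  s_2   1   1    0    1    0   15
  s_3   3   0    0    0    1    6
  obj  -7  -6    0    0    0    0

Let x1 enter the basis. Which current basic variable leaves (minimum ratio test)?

s_3

Column x1 entries and ratios — s_1: 27/1 = 27; s_2: 15/1 = 15; s_3: 6/3 = 2.
Smallest ratio is 2 in the row of s_3, so s_3 leaves.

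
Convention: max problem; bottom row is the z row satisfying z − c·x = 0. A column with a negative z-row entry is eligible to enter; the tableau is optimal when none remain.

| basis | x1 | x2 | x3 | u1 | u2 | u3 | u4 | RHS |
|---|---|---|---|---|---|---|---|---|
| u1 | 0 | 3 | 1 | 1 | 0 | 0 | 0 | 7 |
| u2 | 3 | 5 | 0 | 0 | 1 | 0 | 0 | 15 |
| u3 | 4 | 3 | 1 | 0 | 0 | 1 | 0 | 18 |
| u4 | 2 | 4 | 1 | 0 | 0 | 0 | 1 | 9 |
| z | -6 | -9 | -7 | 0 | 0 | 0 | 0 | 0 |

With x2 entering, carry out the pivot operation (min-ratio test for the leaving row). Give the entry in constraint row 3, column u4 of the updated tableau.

Ratio test on column x2 — row 1: 7/3 = 7/3; row 2: 15/5 = 3; row 3: 18/3 = 6; row 4: 9/4 = 9/4. Minimum is 9/4 at row 4 (u4 leaves); pivot element 4.
Divide row 4 by 4; eliminate column x2 from the other rows.
Row 3 update in column u4: 0 − 3·(1/4) = -3/4.

-3/4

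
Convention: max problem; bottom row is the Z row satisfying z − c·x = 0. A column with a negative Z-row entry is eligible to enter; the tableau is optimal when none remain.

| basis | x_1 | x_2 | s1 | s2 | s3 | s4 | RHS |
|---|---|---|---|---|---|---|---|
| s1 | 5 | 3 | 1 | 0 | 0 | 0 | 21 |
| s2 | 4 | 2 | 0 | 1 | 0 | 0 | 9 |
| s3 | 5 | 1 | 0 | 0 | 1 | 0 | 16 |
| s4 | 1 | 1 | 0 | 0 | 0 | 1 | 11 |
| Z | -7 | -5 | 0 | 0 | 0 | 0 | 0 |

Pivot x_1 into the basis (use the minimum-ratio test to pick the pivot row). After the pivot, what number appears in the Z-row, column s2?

Ratio test on column x_1 — row 1: 21/5 = 21/5; row 2: 9/4 = 9/4; row 3: 16/5 = 16/5; row 4: 11/1 = 11. Minimum is 9/4 at row 2 (s2 leaves); pivot element 4.
Divide row 2 by 4; eliminate column x_1 from the other rows.
Z-row update in column s2: 0 − (-7)·(1/4) = 7/4.

7/4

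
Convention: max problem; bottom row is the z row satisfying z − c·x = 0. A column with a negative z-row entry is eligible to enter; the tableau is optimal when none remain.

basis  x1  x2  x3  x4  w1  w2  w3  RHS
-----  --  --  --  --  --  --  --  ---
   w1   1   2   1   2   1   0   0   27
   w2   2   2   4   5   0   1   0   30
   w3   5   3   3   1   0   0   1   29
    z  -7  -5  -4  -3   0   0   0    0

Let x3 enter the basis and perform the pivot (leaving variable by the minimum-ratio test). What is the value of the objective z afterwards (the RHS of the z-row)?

Ratio test on column x3 — row 1: 27/1 = 27; row 2: 30/4 = 15/2; row 3: 29/3 = 29/3. Minimum is 15/2 at row 2 (w2 leaves); pivot element 4.
Pivot on row 2; the z-row RHS becomes 0 − (-4)·(15/2) = 30.

30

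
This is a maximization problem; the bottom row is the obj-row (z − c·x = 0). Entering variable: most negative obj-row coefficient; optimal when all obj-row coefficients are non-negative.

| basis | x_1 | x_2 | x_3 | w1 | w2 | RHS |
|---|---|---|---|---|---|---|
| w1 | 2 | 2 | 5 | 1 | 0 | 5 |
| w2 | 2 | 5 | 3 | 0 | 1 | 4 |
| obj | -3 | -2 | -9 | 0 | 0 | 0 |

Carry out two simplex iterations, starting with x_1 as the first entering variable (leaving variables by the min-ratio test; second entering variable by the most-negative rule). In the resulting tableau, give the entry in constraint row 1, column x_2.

-3/2

Ratio test on column x_1 — row 1: 5/2 = 5/2; row 2: 4/2 = 2. Minimum is 2 at row 2 (w2 leaves); pivot element 2.
Divide row 2 by 2; eliminate column x_1 from the other rows.
Second iteration: most negative obj-row entry is -9/2 in column x_3, so x_3 enters.
Ratio test on column x_3 — row 1: 1/2 = 1/2; row 2: 2/(3/2) = 4/3. Minimum is 1/2 at row 1 (w1 leaves); pivot element 2.
Divide row 1 by 2; eliminate column x_3 from the other rows.
After both pivots, the entry at constraint row 1, column x_2 is -3/2.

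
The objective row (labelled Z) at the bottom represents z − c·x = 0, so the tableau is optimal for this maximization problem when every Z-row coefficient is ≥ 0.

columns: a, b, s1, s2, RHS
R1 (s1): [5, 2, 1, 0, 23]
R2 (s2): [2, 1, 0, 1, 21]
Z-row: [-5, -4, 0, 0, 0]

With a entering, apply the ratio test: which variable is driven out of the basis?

s1

Column a entries and ratios — s1: 23/5 = 23/5; s2: 21/2 = 21/2.
Smallest ratio is 23/5 in the row of s1, so s1 leaves.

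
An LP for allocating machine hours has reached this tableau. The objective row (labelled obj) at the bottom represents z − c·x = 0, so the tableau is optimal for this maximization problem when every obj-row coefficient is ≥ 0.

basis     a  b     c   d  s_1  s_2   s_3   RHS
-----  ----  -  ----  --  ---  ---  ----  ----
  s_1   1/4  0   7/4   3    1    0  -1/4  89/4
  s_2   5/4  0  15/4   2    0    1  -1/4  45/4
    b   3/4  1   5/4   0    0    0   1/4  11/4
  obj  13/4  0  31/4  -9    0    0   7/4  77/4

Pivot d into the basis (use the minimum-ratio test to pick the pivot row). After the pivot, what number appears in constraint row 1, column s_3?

1/8

Ratio test on column d — row 1: (89/4)/3 = 89/12; row 2: (45/4)/2 = 45/8; row 3: entry 0 ≤ 0. Minimum is 45/8 at row 2 (s_2 leaves); pivot element 2.
Divide row 2 by 2; eliminate column d from the other rows.
Row 1 update in column s_3: -1/4 − 3·(-1/8) = 1/8.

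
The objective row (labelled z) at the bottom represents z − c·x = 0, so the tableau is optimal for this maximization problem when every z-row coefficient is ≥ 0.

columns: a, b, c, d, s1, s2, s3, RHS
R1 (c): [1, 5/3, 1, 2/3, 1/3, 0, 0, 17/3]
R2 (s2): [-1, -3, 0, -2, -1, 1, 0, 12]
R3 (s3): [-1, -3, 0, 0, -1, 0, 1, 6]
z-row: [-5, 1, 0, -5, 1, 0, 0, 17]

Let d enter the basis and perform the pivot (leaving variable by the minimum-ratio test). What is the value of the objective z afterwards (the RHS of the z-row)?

119/2

Ratio test on column d — row 1: (17/3)/(2/3) = 17/2; row 2: entry -2 ≤ 0; row 3: entry 0 ≤ 0. Minimum is 17/2 at row 1 (c leaves); pivot element 2/3.
Pivot on row 1; the z-row RHS becomes 17 − (-5)·(17/2) = 119/2.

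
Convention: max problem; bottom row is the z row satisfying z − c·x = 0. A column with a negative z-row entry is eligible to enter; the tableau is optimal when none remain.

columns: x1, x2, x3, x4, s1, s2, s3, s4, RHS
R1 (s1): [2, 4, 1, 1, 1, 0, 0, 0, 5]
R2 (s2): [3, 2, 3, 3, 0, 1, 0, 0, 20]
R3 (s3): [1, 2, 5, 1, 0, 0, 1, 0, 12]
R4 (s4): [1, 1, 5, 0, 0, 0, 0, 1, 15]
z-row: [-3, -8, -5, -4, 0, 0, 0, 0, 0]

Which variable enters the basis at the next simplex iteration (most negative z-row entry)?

x2

Negative z-row entries: x1: -3, x2: -8, x3: -5, x4: -4.
The most negative is -8 in column x2, so x2 enters.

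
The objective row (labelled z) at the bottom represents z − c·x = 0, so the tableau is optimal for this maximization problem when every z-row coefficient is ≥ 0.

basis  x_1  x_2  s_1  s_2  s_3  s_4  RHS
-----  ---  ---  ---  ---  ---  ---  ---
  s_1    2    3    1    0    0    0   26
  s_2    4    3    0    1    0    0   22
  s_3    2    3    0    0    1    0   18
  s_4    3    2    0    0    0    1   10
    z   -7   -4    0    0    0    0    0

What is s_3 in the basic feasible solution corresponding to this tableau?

18

s_3 is basic (row 3); its value is the RHS of that row, 18.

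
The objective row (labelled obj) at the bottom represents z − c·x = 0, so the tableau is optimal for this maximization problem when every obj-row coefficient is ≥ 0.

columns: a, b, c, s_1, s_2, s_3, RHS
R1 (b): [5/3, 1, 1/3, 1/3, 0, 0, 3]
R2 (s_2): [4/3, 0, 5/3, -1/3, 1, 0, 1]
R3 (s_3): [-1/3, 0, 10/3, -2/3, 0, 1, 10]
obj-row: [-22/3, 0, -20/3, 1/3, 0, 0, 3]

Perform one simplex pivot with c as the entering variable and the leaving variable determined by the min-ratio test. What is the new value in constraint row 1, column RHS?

Ratio test on column c — row 1: 3/(1/3) = 9; row 2: 1/(5/3) = 3/5; row 3: 10/(10/3) = 3. Minimum is 3/5 at row 2 (s_2 leaves); pivot element 5/3.
Divide row 2 by 5/3; eliminate column c from the other rows.
Row 1 update in column RHS: 3 − (1/3)·(3/5) = 14/5.

14/5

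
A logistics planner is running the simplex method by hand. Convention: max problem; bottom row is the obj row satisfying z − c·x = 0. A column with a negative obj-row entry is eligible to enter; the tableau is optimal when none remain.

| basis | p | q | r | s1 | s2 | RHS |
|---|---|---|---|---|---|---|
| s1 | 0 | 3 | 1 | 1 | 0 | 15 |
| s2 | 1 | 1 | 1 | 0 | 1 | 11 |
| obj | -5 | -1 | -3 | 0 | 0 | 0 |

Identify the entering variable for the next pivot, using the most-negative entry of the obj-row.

p

Negative obj-row entries: p: -5, q: -1, r: -3.
The most negative is -5 in column p, so p enters.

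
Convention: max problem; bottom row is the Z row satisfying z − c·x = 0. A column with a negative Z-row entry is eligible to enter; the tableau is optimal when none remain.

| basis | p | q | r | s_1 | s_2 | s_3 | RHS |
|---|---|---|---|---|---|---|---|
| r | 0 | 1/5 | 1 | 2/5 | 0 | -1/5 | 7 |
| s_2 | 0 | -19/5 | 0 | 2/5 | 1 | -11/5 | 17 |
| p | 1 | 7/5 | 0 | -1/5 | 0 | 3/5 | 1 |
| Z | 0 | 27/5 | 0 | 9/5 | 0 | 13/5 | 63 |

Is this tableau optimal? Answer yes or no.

yes

Every Z-row coefficient is ≥ 0, so the tableau is optimal.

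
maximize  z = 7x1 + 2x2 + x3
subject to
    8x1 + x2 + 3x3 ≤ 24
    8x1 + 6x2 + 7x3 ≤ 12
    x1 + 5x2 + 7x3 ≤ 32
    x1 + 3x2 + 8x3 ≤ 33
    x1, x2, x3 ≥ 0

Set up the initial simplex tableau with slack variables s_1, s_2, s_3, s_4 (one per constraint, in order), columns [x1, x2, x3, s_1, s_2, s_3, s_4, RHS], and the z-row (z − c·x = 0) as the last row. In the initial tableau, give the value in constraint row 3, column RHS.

32

The RHS of constraint 3 is b_3 = 32.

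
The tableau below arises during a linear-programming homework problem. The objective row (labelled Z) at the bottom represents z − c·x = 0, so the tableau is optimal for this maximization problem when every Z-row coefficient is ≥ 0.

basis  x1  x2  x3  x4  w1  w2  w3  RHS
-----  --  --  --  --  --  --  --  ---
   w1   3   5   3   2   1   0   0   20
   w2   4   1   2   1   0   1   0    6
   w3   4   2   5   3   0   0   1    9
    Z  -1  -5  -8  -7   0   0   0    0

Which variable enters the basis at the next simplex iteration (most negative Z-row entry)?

x3

Negative Z-row entries: x1: -1, x2: -5, x3: -8, x4: -7.
The most negative is -8 in column x3, so x3 enters.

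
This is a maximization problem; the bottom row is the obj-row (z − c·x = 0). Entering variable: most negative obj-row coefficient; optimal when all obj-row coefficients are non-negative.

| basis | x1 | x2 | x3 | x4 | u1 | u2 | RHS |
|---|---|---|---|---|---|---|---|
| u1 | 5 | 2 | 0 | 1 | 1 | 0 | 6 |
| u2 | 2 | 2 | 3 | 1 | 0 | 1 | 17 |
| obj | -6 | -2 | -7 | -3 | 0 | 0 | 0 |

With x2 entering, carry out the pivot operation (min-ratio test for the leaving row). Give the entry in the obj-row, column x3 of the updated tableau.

-7

Ratio test on column x2 — row 1: 6/2 = 3; row 2: 17/2 = 17/2. Minimum is 3 at row 1 (u1 leaves); pivot element 2.
Divide row 1 by 2; eliminate column x2 from the other rows.
obj-row update in column x3: -7 − (-2)·0 = -7.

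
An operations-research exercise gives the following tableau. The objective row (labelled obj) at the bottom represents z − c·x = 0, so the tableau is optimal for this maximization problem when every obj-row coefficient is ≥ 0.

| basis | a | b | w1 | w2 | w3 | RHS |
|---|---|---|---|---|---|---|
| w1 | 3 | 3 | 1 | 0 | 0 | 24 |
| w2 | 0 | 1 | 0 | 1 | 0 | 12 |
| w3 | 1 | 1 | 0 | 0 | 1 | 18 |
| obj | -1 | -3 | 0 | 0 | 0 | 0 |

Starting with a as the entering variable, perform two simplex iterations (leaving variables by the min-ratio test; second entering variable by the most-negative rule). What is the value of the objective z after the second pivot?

Ratio test on column a — row 1: 24/3 = 8; row 2: entry 0 ≤ 0; row 3: 18/1 = 18. Minimum is 8 at row 1 (w1 leaves); pivot element 3.
Pivot on row 1; the obj-row RHS becomes 0 − (-1)·8 = 8.
Next entering variable (most negative obj-row entry -2): b.
Ratio test on column b — row 1: 8/1 = 8; row 2: 12/1 = 12; row 3: entry 0 ≤ 0. Minimum is 8 at row 1 (a leaves); pivot element 1.
After the second pivot the obj-row RHS is 8 − (-2)·8 = 24.

24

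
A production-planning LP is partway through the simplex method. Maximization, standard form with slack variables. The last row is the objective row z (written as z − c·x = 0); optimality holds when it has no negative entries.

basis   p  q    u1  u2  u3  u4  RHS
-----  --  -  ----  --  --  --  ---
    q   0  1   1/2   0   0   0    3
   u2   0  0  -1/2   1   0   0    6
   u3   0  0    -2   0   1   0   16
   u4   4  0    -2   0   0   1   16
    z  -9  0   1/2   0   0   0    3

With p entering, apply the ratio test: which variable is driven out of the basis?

Column p entries and ratios — q: 0 ≤ 0, skip; u2: 0 ≤ 0, skip; u3: 0 ≤ 0, skip; u4: 16/4 = 4.
Smallest ratio is 4 in the row of u4, so u4 leaves.

u4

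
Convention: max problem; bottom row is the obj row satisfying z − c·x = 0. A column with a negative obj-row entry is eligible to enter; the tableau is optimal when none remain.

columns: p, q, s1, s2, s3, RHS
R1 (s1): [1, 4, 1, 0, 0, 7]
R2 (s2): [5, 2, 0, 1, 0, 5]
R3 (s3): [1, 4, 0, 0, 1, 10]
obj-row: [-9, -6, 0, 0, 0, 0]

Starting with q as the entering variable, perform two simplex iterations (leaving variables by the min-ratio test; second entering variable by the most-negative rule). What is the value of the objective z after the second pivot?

Ratio test on column q — row 1: 7/4 = 7/4; row 2: 5/2 = 5/2; row 3: 10/4 = 5/2. Minimum is 7/4 at row 1 (s1 leaves); pivot element 4.
Pivot on row 1; the obj-row RHS becomes 0 − (-6)·(7/4) = 21/2.
Next entering variable (most negative obj-row entry -15/2): p.
Ratio test on column p — row 1: (7/4)/(1/4) = 7; row 2: (3/2)/(9/2) = 1/3; row 3: entry 0 ≤ 0. Minimum is 1/3 at row 2 (s2 leaves); pivot element 9/2.
After the second pivot the obj-row RHS is 21/2 − (-15/2)·(1/3) = 13.

13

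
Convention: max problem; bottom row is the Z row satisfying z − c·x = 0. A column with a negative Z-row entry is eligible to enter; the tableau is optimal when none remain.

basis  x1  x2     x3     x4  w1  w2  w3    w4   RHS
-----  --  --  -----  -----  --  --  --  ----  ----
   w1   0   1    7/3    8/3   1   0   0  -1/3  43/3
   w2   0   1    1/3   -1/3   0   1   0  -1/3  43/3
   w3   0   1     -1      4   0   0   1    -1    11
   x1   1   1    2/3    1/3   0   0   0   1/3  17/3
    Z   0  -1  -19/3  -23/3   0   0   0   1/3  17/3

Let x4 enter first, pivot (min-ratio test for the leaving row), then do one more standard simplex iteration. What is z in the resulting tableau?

46

Ratio test on column x4 — row 1: (43/3)/(8/3) = 43/8; row 2: entry -1/3 ≤ 0; row 3: 11/4 = 11/4; row 4: (17/3)/(1/3) = 17. Minimum is 11/4 at row 3 (w3 leaves); pivot element 4.
Pivot on row 3; the Z-row RHS becomes 17/3 − (-23/3)·(11/4) = 107/4.
Next entering variable (most negative Z-row entry -33/4): x3.
Ratio test on column x3 — row 1: 7/3 = 7/3; row 2: (61/4)/(1/4) = 61; row 3: entry -1/4 ≤ 0; row 4: (19/4)/(3/4) = 19/3. Minimum is 7/3 at row 1 (w1 leaves); pivot element 3.
After the second pivot the Z-row RHS is 107/4 − (-33/4)·(7/3) = 46.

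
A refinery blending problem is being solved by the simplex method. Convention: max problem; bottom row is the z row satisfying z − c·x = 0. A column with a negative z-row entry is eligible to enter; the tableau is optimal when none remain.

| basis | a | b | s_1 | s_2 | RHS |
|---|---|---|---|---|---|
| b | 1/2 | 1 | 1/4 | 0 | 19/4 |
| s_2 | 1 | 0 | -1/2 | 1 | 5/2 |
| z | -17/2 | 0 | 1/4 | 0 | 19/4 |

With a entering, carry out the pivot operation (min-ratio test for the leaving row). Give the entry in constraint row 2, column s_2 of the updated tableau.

1

Ratio test on column a — row 1: (19/4)/(1/2) = 19/2; row 2: (5/2)/1 = 5/2. Minimum is 5/2 at row 2 (s_2 leaves); pivot element 1.
Divide row 2 by 1; eliminate column a from the other rows.
In the new row 2, the s_2 entry is the old entry divided by the pivot: 1/1 = 1.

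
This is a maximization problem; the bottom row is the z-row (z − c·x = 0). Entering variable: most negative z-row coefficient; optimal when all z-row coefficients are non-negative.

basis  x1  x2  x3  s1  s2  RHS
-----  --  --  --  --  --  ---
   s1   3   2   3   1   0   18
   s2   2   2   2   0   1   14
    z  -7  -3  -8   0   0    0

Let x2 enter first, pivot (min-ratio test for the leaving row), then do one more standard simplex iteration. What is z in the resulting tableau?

41

Ratio test on column x2 — row 1: 18/2 = 9; row 2: 14/2 = 7. Minimum is 7 at row 2 (s2 leaves); pivot element 2.
Pivot on row 2; the z-row RHS becomes 0 − (-3)·7 = 21.
Next entering variable (most negative z-row entry -5): x3.
Ratio test on column x3 — row 1: 4/1 = 4; row 2: 7/1 = 7. Minimum is 4 at row 1 (s1 leaves); pivot element 1.
After the second pivot the z-row RHS is 21 − (-5)·4 = 41.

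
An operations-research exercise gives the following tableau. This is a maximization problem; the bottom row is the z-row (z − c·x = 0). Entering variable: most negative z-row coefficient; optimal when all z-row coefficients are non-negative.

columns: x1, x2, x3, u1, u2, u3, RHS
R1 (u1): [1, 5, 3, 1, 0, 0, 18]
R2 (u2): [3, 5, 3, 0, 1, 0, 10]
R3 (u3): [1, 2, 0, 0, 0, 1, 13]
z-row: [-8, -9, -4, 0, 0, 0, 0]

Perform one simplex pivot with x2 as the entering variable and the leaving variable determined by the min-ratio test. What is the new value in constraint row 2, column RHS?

2

Ratio test on column x2 — row 1: 18/5 = 18/5; row 2: 10/5 = 2; row 3: 13/2 = 13/2. Minimum is 2 at row 2 (u2 leaves); pivot element 5.
Divide row 2 by 5; eliminate column x2 from the other rows.
In the new row 2, the RHS entry is the old entry divided by the pivot: 10/5 = 2.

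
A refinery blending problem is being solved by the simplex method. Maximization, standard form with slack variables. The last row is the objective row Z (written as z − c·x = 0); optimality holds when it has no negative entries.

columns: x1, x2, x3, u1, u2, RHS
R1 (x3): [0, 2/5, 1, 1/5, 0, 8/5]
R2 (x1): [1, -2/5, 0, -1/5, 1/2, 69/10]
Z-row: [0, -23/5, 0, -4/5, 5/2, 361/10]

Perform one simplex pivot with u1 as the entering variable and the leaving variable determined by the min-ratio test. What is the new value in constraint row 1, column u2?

Ratio test on column u1 — row 1: (8/5)/(1/5) = 8; row 2: entry -1/5 ≤ 0. Minimum is 8 at row 1 (x3 leaves); pivot element 1/5.
Divide row 1 by 1/5; eliminate column u1 from the other rows.
In the new row 1, the u2 entry is the old entry divided by the pivot: 0/(1/5) = 0.

0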